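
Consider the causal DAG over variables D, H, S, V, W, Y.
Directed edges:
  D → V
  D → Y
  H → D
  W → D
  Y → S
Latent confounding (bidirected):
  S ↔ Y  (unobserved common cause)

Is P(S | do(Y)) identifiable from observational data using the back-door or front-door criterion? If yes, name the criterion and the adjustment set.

P(S|do(Y)): not identifiable (no BD/FD set).

desc(Y)\{Y}={S}; candidates ⊆ {D,H,V,W}.
Y↔S: latent back-door arc(s) into Y.
size 0: {}; under {} Y still reaches {D,H,S,V,W} ∋ S.
size 1: {D}, {H}, {V} …(+1); under {D} Y still reaches {S} ∋ S.
size 2: {D,H}, {D,V}, {D,W} …(+3); under {D,H} Y still reaches {S} ∋ S.
Y↔S cannot be blocked by any observed set — no back-door set.
No mediator lies on a directed Y→…→S path.
Neither criterion identifies P(S|do(Y)) in this graph.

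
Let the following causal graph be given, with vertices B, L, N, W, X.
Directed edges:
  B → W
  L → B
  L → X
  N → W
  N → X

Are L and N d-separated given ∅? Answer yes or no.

Yes — L ⊥ N | ∅.

Bayes-Ball from L | ∅ reaches {B,W,X}.
N ∉ reach(L|∅) ⇒ L ⊥ N | ∅.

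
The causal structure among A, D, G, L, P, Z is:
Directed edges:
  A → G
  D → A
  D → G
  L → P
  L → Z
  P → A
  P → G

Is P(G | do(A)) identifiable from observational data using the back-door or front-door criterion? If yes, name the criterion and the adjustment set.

desc(A)\{A}={G}; candidates ⊆ {D,L,P,Z}.
size 0: {}; under {} A still reaches {D,G,L,P,Z} ∋ G.
size 1: {D}, {L}, {P} …(+1); under {D} A still reaches {G,L,P,Z} ∋ G.
{D,P}: A⊥G given {D,P} in G with A→· removed — back-door holds.
P(G|do(A)) = Σ_{D,P} P(G|A,D,P)·P(D,P).

P(G|do(A)): backdoor, adjust for {D, P}.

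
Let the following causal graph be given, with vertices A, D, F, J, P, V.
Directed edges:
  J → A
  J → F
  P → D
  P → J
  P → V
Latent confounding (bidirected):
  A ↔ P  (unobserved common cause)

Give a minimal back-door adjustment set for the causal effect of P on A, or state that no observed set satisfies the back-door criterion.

P→A: no observed back-door set.

desc(P)\{P}={A,D,F,J,V}; candidates ⊆ {—}.
P↔A: latent back-door arc(s) into P.
size 0: {}; under {} P still reaches {A} ∋ A.
P↔A cannot be blocked by any observed set — no back-door set.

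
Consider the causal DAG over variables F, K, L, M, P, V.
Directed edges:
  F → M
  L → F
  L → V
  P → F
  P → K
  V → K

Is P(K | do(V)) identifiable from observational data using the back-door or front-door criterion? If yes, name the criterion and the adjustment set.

P(K|do(V)): backdoor, adjust for ∅.

desc(V)\{V}={K}; candidates ⊆ {F,L,M,P}.
∅: V⊥K given ∅ in G with V→· removed — back-door holds.
P(K|do(V)) = P(K|V) — no adjustment needed.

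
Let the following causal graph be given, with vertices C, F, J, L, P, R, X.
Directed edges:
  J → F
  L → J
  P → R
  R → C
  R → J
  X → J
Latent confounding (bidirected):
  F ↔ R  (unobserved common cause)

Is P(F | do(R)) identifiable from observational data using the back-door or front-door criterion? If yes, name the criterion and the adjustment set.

P(F|do(R)): frontdoor, adjust for {J}.

desc(R)\{R}={C,F,J}; candidates ⊆ {L,P,X}.
R↔F: latent back-door arc(s) into R.
size 0: {}; under {} R still reaches {F,P} ∋ F.
size 1: {L}, {P}, {X}; under {L} R still reaches {F,P} ∋ F.
size 2: {L,P}, {L,X}, {P,X}; under {L,P} R still reaches {F} ∋ F.
R↔F cannot be blocked by any observed set — no back-door set.
{J}: (i) intercepts every directed R→F path; (ii) no back-door R→{J}; (iii) {R} blocks every back-door {J}→F. Front-door holds.
P(F|do(R)) = Σ_{J} P(J|R) Σ_{R'} P(F|J,R')P(R').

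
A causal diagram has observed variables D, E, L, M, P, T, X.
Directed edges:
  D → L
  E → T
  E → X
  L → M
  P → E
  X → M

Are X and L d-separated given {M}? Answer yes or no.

No — X and L are d-connected given {M}.

Bayes-Ball from X | {M} reaches {D,E,L,P,T}.
L ∈ reach(X|{M}) ⇒ X ⊥̸ L | {M}.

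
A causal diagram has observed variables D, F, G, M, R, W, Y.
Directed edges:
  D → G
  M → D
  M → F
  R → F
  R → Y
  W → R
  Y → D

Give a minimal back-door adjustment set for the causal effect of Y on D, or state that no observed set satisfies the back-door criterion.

Y→D: minimal back-door set ∅.

desc(Y)\{Y}={D,G}; candidates ⊆ {F,M,R,W}.
∅: Y⊥D given ∅ in G with Y→· removed — back-door holds.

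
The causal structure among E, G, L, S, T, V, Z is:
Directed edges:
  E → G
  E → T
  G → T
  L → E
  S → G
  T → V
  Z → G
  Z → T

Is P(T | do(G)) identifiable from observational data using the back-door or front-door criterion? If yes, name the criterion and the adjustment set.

desc(G)\{G}={T,V}; candidates ⊆ {E,L,S,Z}.
size 0: {}; under {} G still reaches {E,L,S,T,V,Z} ∋ T.
size 1: {E}, {L}, {S} …(+1); under {E} G still reaches {S,T,V,Z} ∋ T.
{E,Z}: G⊥T given {E,Z} in G with G→· removed — back-door holds.
P(T|do(G)) = Σ_{E,Z} P(T|G,E,Z)·P(E,Z).

P(T|do(G)): backdoor, adjust for {E, Z}.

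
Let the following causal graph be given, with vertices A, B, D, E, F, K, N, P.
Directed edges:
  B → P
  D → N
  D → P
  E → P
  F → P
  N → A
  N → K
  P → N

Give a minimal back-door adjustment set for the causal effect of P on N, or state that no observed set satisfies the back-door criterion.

P→N: minimal back-door set {D}.

desc(P)\{P}={A,K,N}; candidates ⊆ {B,D,E,F}.
size 0: {}; under {} P still reaches {A,B,D,E,F,K,N} ∋ N.
{D}: P⊥N given {D} in G with P→· removed — back-door holds.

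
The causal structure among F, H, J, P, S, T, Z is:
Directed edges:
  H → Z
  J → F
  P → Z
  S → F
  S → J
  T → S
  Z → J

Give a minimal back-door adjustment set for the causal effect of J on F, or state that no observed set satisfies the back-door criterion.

J→F: minimal back-door set {S}.

desc(J)\{J}={F}; candidates ⊆ {H,P,S,T,Z}.
size 0: {}; under {} J still reaches {F,H,P,S,T,Z} ∋ F.
{S}: J⊥F given {S} in G with J→· removed — back-door holds.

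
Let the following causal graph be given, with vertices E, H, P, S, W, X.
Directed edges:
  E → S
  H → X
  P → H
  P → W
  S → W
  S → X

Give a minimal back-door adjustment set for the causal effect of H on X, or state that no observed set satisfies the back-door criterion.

H→X: minimal back-door set ∅.

desc(H)\{H}={X}; candidates ⊆ {E,P,S,W}.
∅: H⊥X given ∅ in G with H→· removed — back-door holds.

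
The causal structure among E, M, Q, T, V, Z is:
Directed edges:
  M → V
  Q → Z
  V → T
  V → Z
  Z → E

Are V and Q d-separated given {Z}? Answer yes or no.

No — V and Q are d-connected given {Z}.

Bayes-Ball from V | {Z} reaches {M,Q,T}.
Q ∈ reach(V|{Z}) ⇒ V ⊥̸ Q | {Z}.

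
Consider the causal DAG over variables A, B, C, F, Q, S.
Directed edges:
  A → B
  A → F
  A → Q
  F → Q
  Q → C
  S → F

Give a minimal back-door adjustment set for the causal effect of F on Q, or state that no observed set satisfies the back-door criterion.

desc(F)\{F}={C,Q}; candidates ⊆ {A,B,S}.
size 0: {}; under {} F still reaches {A,B,C,Q,S} ∋ Q.
{A}: F⊥Q given {A} in G with F→· removed — back-door holds.

F→Q: minimal back-door set {A}.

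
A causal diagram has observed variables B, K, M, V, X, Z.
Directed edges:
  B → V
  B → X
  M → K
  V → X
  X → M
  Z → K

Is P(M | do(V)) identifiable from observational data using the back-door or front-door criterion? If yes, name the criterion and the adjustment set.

P(M|do(V)): backdoor, adjust for {B}.

desc(V)\{V}={K,M,X}; candidates ⊆ {B,Z}.
size 0: {}; under {} V still reaches {B,K,M,X} ∋ M.
{B}: V⊥M given {B} in G with V→· removed — back-door holds.
P(M|do(V)) = Σ_{B} P(M|V,B)·P(B).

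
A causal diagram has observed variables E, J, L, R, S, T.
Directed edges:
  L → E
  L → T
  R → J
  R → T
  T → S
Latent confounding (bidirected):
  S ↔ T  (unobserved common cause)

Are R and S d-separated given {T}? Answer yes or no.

No — R and S are d-connected given {T}.

Bayes-Ball from R | {T} reaches {E,J,L,S}.
S ∈ reach(R|{T}) ⇒ R ⊥̸ S | {T}.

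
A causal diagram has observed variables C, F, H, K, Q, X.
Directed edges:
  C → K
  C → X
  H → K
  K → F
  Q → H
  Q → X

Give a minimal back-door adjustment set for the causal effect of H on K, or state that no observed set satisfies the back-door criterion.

H→K: minimal back-door set ∅.

desc(H)\{H}={F,K}; candidates ⊆ {C,Q,X}.
∅: H⊥K given ∅ in G with H→· removed — back-door holds.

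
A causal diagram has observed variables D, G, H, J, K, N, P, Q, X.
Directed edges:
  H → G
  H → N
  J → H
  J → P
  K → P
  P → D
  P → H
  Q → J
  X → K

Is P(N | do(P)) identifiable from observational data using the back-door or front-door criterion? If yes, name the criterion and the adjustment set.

P(N|do(P)): backdoor, adjust for {J}.

desc(P)\{P}={D,G,H,N}; candidates ⊆ {J,K,Q,X}.
size 0: {}; under {} P still reaches {G,H,J,K,N,Q,X} ∋ N.
{J}: P⊥N given {J} in G with P→· removed — back-door holds.
P(N|do(P)) = Σ_{J} P(N|P,J)·P(J).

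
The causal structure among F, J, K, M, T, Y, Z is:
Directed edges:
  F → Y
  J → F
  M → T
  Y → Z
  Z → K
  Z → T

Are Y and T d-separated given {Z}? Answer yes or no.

Yes — Y ⊥ T | {Z}.

Bayes-Ball from Y | {Z} reaches {F,J}.
T ∉ reach(Y|{Z}) ⇒ Y ⊥ T | {Z}.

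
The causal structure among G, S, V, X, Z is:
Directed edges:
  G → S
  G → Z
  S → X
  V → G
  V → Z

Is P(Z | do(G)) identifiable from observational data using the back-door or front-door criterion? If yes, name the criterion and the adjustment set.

P(Z|do(G)): backdoor, adjust for {V}.

desc(G)\{G}={S,X,Z}; candidates ⊆ {V}.
size 0: {}; under {} G still reaches {V,Z} ∋ Z.
{V}: G⊥Z given {V} in G with G→· removed — back-door holds.
P(Z|do(G)) = Σ_{V} P(Z|G,V)·P(V).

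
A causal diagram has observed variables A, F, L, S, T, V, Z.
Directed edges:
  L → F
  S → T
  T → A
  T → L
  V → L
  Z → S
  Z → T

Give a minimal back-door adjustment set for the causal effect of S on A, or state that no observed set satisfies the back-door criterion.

desc(S)\{S}={A,F,L,T}; candidates ⊆ {V,Z}.
size 0: {}; under {} S still reaches {A,F,L,T,Z} ∋ A.
{Z}: S⊥A given {Z} in G with S→· removed — back-door holds.

S→A: minimal back-door set {Z}.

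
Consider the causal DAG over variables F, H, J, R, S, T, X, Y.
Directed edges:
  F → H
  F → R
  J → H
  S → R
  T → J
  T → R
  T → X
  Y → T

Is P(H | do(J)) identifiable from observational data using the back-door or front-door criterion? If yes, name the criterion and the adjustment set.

P(H|do(J)): backdoor, adjust for ∅.

desc(J)\{J}={H}; candidates ⊆ {F,R,S,T,X,Y}.
∅: J⊥H given ∅ in G with J→· removed — back-door holds.
P(H|do(J)) = P(H|J) — no adjustment needed.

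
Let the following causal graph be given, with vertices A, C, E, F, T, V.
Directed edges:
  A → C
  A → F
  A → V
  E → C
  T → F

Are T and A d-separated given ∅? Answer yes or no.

Yes — T ⊥ A | ∅.

Bayes-Ball from T | ∅ reaches {F}.
A ∉ reach(T|∅) ⇒ T ⊥ A | ∅.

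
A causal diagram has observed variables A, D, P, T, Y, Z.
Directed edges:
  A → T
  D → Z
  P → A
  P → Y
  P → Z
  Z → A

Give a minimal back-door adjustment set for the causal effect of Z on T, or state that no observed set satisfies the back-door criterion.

desc(Z)\{Z}={A,T}; candidates ⊆ {D,P,Y}.
size 0: {}; under {} Z still reaches {A,D,P,T,Y} ∋ T.
{P}: Z⊥T given {P} in G with Z→· removed — back-door holds.

Z→T: minimal back-door set {P}.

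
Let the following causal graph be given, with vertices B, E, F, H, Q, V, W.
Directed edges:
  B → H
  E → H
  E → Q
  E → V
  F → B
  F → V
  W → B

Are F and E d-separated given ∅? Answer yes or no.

Bayes-Ball from F | ∅ reaches {B,H,V}.
E ∉ reach(F|∅) ⇒ F ⊥ E | ∅.

Yes — F ⊥ E | ∅.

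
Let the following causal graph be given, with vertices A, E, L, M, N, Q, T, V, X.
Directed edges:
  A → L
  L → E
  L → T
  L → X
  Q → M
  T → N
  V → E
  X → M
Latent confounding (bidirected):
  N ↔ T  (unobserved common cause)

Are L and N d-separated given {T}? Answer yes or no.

No — L and N are d-connected given {T}.

Bayes-Ball from L | {T} reaches {A,E,M,N,X}.
N ∈ reach(L|{T}) ⇒ L ⊥̸ N | {T}.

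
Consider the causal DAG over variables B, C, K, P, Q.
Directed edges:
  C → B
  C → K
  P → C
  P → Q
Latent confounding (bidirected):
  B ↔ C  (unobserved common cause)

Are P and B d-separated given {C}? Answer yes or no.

Bayes-Ball from P | {C} reaches {B,Q}.
B ∈ reach(P|{C}) ⇒ P ⊥̸ B | {C}.

No — P and B are d-connected given {C}.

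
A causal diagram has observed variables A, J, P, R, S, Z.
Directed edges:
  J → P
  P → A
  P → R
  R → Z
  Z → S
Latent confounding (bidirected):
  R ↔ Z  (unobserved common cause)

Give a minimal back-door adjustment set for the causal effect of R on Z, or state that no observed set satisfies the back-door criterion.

desc(R)\{R}={S,Z}; candidates ⊆ {A,J,P}.
R↔Z: latent back-door arc(s) into R.
size 0: {}; under {} R still reaches {A,J,P,S,Z} ∋ Z.
size 1: {A}, {J}, {P}; under {A} R still reaches {J,P,S,Z} ∋ Z.
size 2: {A,J}, {A,P}, {J,P}; under {A,J} R still reaches {P,S,Z} ∋ Z.
R↔Z cannot be blocked by any observed set — no back-door set.

R→Z: no observed back-door set.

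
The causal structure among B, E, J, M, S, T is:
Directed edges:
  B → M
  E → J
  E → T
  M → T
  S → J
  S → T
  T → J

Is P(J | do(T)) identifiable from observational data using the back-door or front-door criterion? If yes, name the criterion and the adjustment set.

P(J|do(T)): backdoor, adjust for {E, S}.

desc(T)\{T}={J}; candidates ⊆ {B,E,M,S}.
size 0: {}; under {} T still reaches {B,E,J,M,S} ∋ J.
size 1: {B}, {E}, {M} …(+1); under {B} T still reaches {E,J,M,S} ∋ J.
{E,S}: T⊥J given {E,S} in G with T→· removed — back-door holds.
P(J|do(T)) = Σ_{E,S} P(J|T,E,S)·P(E,S).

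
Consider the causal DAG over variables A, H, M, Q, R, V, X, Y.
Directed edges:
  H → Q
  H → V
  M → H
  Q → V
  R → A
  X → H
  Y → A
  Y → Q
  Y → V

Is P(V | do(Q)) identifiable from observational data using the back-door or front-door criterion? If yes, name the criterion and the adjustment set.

desc(Q)\{Q}={V}; candidates ⊆ {A,H,M,R,X,Y}.
size 0: {}; under {} Q still reaches {A,H,M,V,X,Y} ∋ V.
size 1: {A}, {H}, {M} …(+3); under {A} Q still reaches {H,M,R,V,X,Y} ∋ V.
{H,Y}: Q⊥V given {H,Y} in G with Q→· removed — back-door holds.
P(V|do(Q)) = Σ_{H,Y} P(V|Q,H,Y)·P(H,Y).

P(V|do(Q)): backdoor, adjust for {H, Y}.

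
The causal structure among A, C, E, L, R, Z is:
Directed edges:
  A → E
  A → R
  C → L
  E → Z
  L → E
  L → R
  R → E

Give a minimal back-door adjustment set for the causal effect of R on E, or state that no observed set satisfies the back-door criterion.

R→E: minimal back-door set {A, L}.

desc(R)\{R}={E,Z}; candidates ⊆ {A,C,L}.
size 0: {}; under {} R still reaches {A,C,E,L,Z} ∋ E.
size 1: {A}, {C}, {L}; under {A} R still reaches {C,E,L,Z} ∋ E.
{A,L}: R⊥E given {A,L} in G with R→· removed — back-door holds.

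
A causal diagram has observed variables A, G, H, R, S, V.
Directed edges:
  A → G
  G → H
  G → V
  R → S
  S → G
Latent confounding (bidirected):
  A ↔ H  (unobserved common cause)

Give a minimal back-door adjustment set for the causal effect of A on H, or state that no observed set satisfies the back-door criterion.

desc(A)\{A}={G,H,V}; candidates ⊆ {R,S}.
A↔H: latent back-door arc(s) into A.
size 0: {}; under {} A still reaches {H} ∋ H.
size 1: {R}, {S}; under {R} A still reaches {H} ∋ H.
size 2: {R,S}; under {R,S} A still reaches {H} ∋ H.
A↔H cannot be blocked by any observed set — no back-door set.

A→H: no observed back-door set.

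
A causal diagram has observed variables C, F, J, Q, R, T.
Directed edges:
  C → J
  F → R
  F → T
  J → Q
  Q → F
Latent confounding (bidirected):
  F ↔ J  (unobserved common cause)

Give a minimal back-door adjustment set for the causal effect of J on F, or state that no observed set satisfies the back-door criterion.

desc(J)\{J}={F,Q,R,T}; candidates ⊆ {C}.
J↔F: latent back-door arc(s) into J.
size 0: {}; under {} J still reaches {C,F,R,T} ∋ F.
size 1: {C}; under {C} J still reaches {F,R,T} ∋ F.
J↔F cannot be blocked by any observed set — no back-door set.

J→F: no observed back-door set.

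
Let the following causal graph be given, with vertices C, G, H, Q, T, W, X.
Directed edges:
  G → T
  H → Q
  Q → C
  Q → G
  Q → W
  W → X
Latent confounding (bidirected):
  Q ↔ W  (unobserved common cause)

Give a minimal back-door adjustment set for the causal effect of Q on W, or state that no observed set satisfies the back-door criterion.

Q→W: no observed back-door set.

desc(Q)\{Q}={C,G,T,W,X}; candidates ⊆ {H}.
Q↔W: latent back-door arc(s) into Q.
size 0: {}; under {} Q still reaches {H,W,X} ∋ W.
size 1: {H}; under {H} Q still reaches {W,X} ∋ W.
Q↔W cannot be blocked by any observed set — no back-door set.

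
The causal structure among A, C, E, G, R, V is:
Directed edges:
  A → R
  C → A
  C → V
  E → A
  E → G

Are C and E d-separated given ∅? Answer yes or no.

Yes — C ⊥ E | ∅.

Bayes-Ball from C | ∅ reaches {A,R,V}.
E ∉ reach(C|∅) ⇒ C ⊥ E | ∅.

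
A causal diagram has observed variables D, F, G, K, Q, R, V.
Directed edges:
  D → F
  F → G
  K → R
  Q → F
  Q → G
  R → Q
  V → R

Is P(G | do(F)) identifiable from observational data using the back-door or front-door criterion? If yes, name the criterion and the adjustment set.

desc(F)\{F}={G}; candidates ⊆ {D,K,Q,R,V}.
size 0: {}; under {} F still reaches {D,G,K,Q,R,V} ∋ G.
{Q}: F⊥G given {Q} in G with F→· removed — back-door holds.
P(G|do(F)) = Σ_{Q} P(G|F,Q)·P(Q).

P(G|do(F)): backdoor, adjust for {Q}.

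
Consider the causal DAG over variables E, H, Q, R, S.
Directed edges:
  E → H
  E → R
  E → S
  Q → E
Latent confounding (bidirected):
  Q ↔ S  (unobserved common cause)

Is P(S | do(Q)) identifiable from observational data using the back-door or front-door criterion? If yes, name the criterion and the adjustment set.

P(S|do(Q)): frontdoor, adjust for {E}.

desc(Q)\{Q}={E,H,R,S}; candidates ⊆ {—}.
Q↔S: latent back-door arc(s) into Q.
size 0: {}; under {} Q still reaches {S} ∋ S.
Q↔S cannot be blocked by any observed set — no back-door set.
{E}: (i) intercepts every directed Q→S path; (ii) no back-door Q→{E}; (iii) {Q} blocks every back-door {E}→S. Front-door holds.
P(S|do(Q)) = Σ_{E} P(E|Q) Σ_{Q'} P(S|E,Q')P(Q').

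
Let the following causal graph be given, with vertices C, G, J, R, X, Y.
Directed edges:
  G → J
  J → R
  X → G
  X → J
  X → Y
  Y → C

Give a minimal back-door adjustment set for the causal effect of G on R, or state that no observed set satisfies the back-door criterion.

G→R: minimal back-door set {X}.

desc(G)\{G}={J,R}; candidates ⊆ {C,X,Y}.
size 0: {}; under {} G still reaches {C,J,R,X,Y} ∋ R.
{X}: G⊥R given {X} in G with G→· removed — back-door holds.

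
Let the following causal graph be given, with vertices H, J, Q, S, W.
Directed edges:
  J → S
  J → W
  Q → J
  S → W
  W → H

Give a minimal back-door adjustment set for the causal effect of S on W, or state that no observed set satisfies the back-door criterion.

S→W: minimal back-door set {J}.

desc(S)\{S}={H,W}; candidates ⊆ {J,Q}.
size 0: {}; under {} S still reaches {H,J,Q,W} ∋ W.
{J}: S⊥W given {J} in G with S→· removed — back-door holds.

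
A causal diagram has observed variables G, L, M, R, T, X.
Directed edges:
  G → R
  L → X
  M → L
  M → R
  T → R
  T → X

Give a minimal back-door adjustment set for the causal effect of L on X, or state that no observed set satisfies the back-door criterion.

L→X: minimal back-door set ∅.

desc(L)\{L}={X}; candidates ⊆ {G,M,R,T}.
∅: L⊥X given ∅ in G with L→· removed — back-door holds.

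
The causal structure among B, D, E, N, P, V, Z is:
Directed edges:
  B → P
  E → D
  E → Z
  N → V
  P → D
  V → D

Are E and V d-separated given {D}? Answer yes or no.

No — E and V are d-connected given {D}.

Bayes-Ball from E | {D} reaches {B,N,P,V,Z}.
V ∈ reach(E|{D}) ⇒ E ⊥̸ V | {D}.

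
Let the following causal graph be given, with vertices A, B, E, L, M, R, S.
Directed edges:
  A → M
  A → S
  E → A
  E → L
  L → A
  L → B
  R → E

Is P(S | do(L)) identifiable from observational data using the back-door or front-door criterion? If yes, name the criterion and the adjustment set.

desc(L)\{L}={A,B,M,S}; candidates ⊆ {E,R}.
size 0: {}; under {} L still reaches {A,E,M,R,S} ∋ S.
{E}: L⊥S given {E} in G with L→· removed — back-door holds.
P(S|do(L)) = Σ_{E} P(S|L,E)·P(E).

P(S|do(L)): backdoor, adjust for {E}.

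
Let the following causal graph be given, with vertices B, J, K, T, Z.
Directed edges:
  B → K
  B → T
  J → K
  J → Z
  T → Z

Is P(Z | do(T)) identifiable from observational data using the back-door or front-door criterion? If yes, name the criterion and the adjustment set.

P(Z|do(T)): backdoor, adjust for ∅.

desc(T)\{T}={Z}; candidates ⊆ {B,J,K}.
∅: T⊥Z given ∅ in G with T→· removed — back-door holds.
P(Z|do(T)) = P(Z|T) — no adjustment needed.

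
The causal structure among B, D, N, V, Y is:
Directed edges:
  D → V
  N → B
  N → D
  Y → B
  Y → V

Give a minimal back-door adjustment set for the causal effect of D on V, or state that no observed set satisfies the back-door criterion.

D→V: minimal back-door set ∅.

desc(D)\{D}={V}; candidates ⊆ {B,N,Y}.
∅: D⊥V given ∅ in G with D→· removed — back-door holds.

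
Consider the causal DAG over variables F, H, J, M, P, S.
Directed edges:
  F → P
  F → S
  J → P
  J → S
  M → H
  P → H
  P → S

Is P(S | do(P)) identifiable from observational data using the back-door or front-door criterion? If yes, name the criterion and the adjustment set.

P(S|do(P)): backdoor, adjust for {F, J}.

desc(P)\{P}={H,S}; candidates ⊆ {F,J,M}.
size 0: {}; under {} P still reaches {F,J,S} ∋ S.
size 1: {F}, {J}, {M}; under {F} P still reaches {J,S} ∋ S.
{F,J}: P⊥S given {F,J} in G with P→· removed — back-door holds.
P(S|do(P)) = Σ_{F,J} P(S|P,F,J)·P(F,J).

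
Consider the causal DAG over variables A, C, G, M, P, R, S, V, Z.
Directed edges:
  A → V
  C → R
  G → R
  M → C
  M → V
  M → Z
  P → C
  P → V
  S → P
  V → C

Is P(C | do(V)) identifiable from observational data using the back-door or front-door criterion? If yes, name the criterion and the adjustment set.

P(C|do(V)): backdoor, adjust for {M, P}.

desc(V)\{V}={C,R}; candidates ⊆ {A,G,M,P,S,Z}.
size 0: {}; under {} V still reaches {A,C,M,P,R,S,Z} ∋ C.
size 1: {A}, {G}, {M} …(+3); under {A} V still reaches {C,M,P,R,S,Z} ∋ C.
{M,P}: V⊥C given {M,P} in G with V→· removed — back-door holds.
P(C|do(V)) = Σ_{M,P} P(C|V,M,P)·P(M,P).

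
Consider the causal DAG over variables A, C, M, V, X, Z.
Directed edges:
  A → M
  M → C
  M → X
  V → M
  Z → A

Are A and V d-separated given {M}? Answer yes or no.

No — A and V are d-connected given {M}.

Bayes-Ball from A | {M} reaches {V,Z}.
V ∈ reach(A|{M}) ⇒ A ⊥̸ V | {M}.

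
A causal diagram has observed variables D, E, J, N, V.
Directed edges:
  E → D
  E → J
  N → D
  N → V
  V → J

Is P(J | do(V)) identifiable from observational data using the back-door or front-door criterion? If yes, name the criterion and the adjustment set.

P(J|do(V)): backdoor, adjust for ∅.

desc(V)\{V}={J}; candidates ⊆ {D,E,N}.
∅: V⊥J given ∅ in G with V→· removed — back-door holds.
P(J|do(V)) = P(J|V) — no adjustment needed.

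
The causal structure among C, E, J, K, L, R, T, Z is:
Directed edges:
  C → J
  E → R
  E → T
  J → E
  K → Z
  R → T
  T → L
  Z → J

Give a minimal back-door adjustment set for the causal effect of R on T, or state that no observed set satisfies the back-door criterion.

R→T: minimal back-door set {E}.

desc(R)\{R}={L,T}; candidates ⊆ {C,E,J,K,Z}.
size 0: {}; under {} R still reaches {C,E,J,K,L,T,Z} ∋ T.
{E}: R⊥T given {E} in G with R→· removed — back-door holds.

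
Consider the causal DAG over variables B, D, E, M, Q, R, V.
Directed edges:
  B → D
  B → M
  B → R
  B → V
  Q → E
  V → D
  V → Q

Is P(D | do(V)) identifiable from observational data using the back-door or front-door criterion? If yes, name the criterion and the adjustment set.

P(D|do(V)): backdoor, adjust for {B}.

desc(V)\{V}={D,E,Q}; candidates ⊆ {B,M,R}.
size 0: {}; under {} V still reaches {B,D,M,R} ∋ D.
{B}: V⊥D given {B} in G with V→· removed — back-door holds.
P(D|do(V)) = Σ_{B} P(D|V,B)·P(B).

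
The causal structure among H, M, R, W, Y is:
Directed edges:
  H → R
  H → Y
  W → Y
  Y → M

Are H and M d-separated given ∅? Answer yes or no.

No — H and M are d-connected given ∅.

Bayes-Ball from H | ∅ reaches {M,R,Y}.
M ∈ reach(H|∅) ⇒ H ⊥̸ M | ∅.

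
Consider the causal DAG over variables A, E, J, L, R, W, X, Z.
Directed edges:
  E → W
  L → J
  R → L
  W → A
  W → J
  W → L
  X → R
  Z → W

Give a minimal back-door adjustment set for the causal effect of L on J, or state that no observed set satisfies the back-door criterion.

desc(L)\{L}={J}; candidates ⊆ {A,E,R,W,X,Z}.
size 0: {}; under {} L still reaches {A,E,J,R,W,X,Z} ∋ J.
{W}: L⊥J given {W} in G with L→· removed — back-door holds.

L→J: minimal back-door set {W}.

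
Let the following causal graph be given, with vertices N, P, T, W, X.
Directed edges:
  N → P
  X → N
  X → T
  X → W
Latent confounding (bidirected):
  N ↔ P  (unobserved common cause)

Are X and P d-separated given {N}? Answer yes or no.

No — X and P are d-connected given {N}.

Bayes-Ball from X | {N} reaches {P,T,W}.
P ∈ reach(X|{N}) ⇒ X ⊥̸ P | {N}.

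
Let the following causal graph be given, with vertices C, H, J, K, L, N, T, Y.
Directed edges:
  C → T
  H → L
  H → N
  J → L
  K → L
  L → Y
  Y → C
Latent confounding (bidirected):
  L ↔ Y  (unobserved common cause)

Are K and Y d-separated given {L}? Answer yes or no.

Bayes-Ball from K | {L} reaches {C,H,J,N,T,Y}.
Y ∈ reach(K|{L}) ⇒ K ⊥̸ Y | {L}.

No — K and Y are d-connected given {L}.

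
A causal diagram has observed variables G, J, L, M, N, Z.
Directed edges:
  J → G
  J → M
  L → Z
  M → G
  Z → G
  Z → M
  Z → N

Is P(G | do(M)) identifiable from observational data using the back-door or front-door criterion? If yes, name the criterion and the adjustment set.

desc(M)\{M}={G}; candidates ⊆ {J,L,N,Z}.
size 0: {}; under {} M still reaches {G,J,L,N,Z} ∋ G.
size 1: {J}, {L}, {N} …(+1); under {J} M still reaches {G,L,N,Z} ∋ G.
{J,Z}: M⊥G given {J,Z} in G with M→· removed — back-door holds.
P(G|do(M)) = Σ_{J,Z} P(G|M,J,Z)·P(J,Z).

P(G|do(M)): backdoor, adjust for {J, Z}.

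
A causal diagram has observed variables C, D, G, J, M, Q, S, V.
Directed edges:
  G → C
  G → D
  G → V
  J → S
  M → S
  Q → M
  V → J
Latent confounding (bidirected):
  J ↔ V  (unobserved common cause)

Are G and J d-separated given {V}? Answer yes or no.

Bayes-Ball from G | {V} reaches {C,D,J,S}.
J ∈ reach(G|{V}) ⇒ G ⊥̸ J | {V}.

No — G and J are d-connected given {V}.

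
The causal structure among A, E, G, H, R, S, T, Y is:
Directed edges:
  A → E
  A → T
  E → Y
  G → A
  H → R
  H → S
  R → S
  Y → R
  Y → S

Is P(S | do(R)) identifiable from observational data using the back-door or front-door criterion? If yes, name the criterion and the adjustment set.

desc(R)\{R}={S}; candidates ⊆ {A,E,G,H,T,Y}.
size 0: {}; under {} R still reaches {A,E,G,H,S,T,Y} ∋ S.
size 1: {A}, {E}, {G} …(+3); under {A} R still reaches {E,H,S,Y} ∋ S.
{H,Y}: R⊥S given {H,Y} in G with R→· removed — back-door holds.
P(S|do(R)) = Σ_{H,Y} P(S|R,H,Y)·P(H,Y).

P(S|do(R)): backdoor, adjust for {H, Y}.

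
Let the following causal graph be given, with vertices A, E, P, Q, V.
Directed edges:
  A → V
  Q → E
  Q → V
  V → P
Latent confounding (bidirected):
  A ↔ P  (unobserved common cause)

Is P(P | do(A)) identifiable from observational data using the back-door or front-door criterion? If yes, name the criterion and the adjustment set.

P(P|do(A)): frontdoor, adjust for {V}.

desc(A)\{A}={P,V}; candidates ⊆ {E,Q}.
A↔P: latent back-door arc(s) into A.
size 0: {}; under {} A still reaches {P} ∋ P.
size 1: {E}, {Q}; under {E} A still reaches {P} ∋ P.
size 2: {E,Q}; under {E,Q} A still reaches {P} ∋ P.
A↔P cannot be blocked by any observed set — no back-door set.
{V}: (i) intercepts every directed A→P path; (ii) no back-door A→{V}; (iii) {A} blocks every back-door {V}→P. Front-door holds.
P(P|do(A)) = Σ_{V} P(V|A) Σ_{A'} P(P|V,A')P(A').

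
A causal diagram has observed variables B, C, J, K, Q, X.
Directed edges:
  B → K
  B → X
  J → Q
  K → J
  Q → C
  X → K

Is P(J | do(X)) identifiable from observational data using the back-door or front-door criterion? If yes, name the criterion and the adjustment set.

P(J|do(X)): backdoor, adjust for {B}.

desc(X)\{X}={C,J,K,Q}; candidates ⊆ {B}.
size 0: {}; under {} X still reaches {B,C,J,K,Q} ∋ J.
{B}: X⊥J given {B} in G with X→· removed — back-door holds.
P(J|do(X)) = Σ_{B} P(J|X,B)·P(B).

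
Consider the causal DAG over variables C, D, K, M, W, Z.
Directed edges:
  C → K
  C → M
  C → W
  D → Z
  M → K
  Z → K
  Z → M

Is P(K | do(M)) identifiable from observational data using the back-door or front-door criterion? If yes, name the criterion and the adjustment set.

desc(M)\{M}={K}; candidates ⊆ {C,D,W,Z}.
size 0: {}; under {} M still reaches {C,D,K,W,Z} ∋ K.
size 1: {C}, {D}, {W} …(+1); under {C} M still reaches {D,K,Z} ∋ K.
{C,Z}: M⊥K given {C,Z} in G with M→· removed — back-door holds.
P(K|do(M)) = Σ_{C,Z} P(K|M,C,Z)·P(C,Z).

P(K|do(M)): backdoor, adjust for {C, Z}.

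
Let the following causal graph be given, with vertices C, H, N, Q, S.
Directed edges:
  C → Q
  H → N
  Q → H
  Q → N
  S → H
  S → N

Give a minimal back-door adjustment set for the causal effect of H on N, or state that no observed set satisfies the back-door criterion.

H→N: minimal back-door set {Q, S}.

desc(H)\{H}={N}; candidates ⊆ {C,Q,S}.
size 0: {}; under {} H still reaches {C,N,Q,S} ∋ N.
size 1: {C}, {Q}, {S}; under {C} H still reaches {N,Q,S} ∋ N.
{Q,S}: H⊥N given {Q,S} in G with H→· removed — back-door holds.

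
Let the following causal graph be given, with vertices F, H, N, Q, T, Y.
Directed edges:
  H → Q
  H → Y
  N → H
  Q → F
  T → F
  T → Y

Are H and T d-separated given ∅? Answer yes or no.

Bayes-Ball from H | ∅ reaches {F,N,Q,Y}.
T ∉ reach(H|∅) ⇒ H ⊥ T | ∅.

Yes — H ⊥ T | ∅.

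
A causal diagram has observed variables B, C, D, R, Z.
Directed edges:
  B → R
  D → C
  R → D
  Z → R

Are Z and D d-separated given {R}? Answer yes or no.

Bayes-Ball from Z | {R} reaches {B}.
D ∉ reach(Z|{R}) ⇒ Z ⊥ D | {R}.

Yes — Z ⊥ D | {R}.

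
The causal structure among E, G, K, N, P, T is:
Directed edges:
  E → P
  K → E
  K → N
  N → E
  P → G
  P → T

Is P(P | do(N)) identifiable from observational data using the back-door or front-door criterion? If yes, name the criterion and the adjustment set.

desc(N)\{N}={E,G,P,T}; candidates ⊆ {K}.
size 0: {}; under {} N still reaches {E,G,K,P,T} ∋ P.
{K}: N⊥P given {K} in G with N→· removed — back-door holds.
P(P|do(N)) = Σ_{K} P(P|N,K)·P(K).

P(P|do(N)): backdoor, adjust for {K}.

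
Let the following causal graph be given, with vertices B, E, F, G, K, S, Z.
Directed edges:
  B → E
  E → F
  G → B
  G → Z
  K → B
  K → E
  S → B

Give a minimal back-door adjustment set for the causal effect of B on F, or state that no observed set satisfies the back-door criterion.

B→F: minimal back-door set {K}.

desc(B)\{B}={E,F}; candidates ⊆ {G,K,S,Z}.
size 0: {}; under {} B still reaches {E,F,G,K,S,Z} ∋ F.
{K}: B⊥F given {K} in G with B→· removed — back-door holds.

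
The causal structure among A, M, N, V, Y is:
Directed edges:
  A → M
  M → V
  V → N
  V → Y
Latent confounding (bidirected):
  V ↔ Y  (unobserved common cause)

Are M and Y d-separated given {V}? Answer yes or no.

Bayes-Ball from M | {V} reaches {A,Y}.
Y ∈ reach(M|{V}) ⇒ M ⊥̸ Y | {V}.

No — M and Y are d-connected given {V}.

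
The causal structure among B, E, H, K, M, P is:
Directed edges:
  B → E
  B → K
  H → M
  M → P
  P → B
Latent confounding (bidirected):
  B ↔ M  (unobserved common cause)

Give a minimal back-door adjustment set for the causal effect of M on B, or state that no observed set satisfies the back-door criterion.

M→B: no observed back-door set.

desc(M)\{M}={B,E,K,P}; candidates ⊆ {H}.
M↔B: latent back-door arc(s) into M.
size 0: {}; under {} M still reaches {B,E,H,K} ∋ B.
size 1: {H}; under {H} M still reaches {B,E,K} ∋ B.
M↔B cannot be blocked by any observed set — no back-door set.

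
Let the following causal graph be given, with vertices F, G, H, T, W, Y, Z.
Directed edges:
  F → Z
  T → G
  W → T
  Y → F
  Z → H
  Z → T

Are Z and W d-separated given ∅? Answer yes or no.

Yes — Z ⊥ W | ∅.

Bayes-Ball from Z | ∅ reaches {F,G,H,T,Y}.
W ∉ reach(Z|∅) ⇒ Z ⊥ W | ∅.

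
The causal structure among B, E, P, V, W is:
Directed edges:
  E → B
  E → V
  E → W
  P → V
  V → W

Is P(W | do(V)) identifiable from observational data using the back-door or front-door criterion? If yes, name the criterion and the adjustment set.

P(W|do(V)): backdoor, adjust for {E}.

desc(V)\{V}={W}; candidates ⊆ {B,E,P}.
size 0: {}; under {} V still reaches {B,E,P,W} ∋ W.
{E}: V⊥W given {E} in G with V→· removed — back-door holds.
P(W|do(V)) = Σ_{E} P(W|V,E)·P(E).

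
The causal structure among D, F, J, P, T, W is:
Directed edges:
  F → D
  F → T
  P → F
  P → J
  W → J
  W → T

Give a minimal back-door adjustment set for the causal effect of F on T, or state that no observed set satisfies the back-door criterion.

desc(F)\{F}={D,T}; candidates ⊆ {J,P,W}.
∅: F⊥T given ∅ in G with F→· removed — back-door holds.

F→T: minimal back-door set ∅.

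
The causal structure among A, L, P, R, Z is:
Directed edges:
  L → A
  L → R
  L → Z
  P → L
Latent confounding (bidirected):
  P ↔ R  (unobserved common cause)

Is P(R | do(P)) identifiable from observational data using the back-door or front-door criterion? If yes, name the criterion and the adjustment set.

desc(P)\{P}={A,L,R,Z}; candidates ⊆ {—}.
P↔R: latent back-door arc(s) into P.
size 0: {}; under {} P still reaches {R} ∋ R.
P↔R cannot be blocked by any observed set — no back-door set.
{L}: (i) intercepts every directed P→R path; (ii) no back-door P→{L}; (iii) {P} blocks every back-door {L}→R. Front-door holds.
P(R|do(P)) = Σ_{L} P(L|P) Σ_{P'} P(R|L,P')P(P').

P(R|do(P)): frontdoor, adjust for {L}.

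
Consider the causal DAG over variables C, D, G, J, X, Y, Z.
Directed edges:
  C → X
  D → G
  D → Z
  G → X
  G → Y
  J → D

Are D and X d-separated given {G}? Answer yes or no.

Yes — D ⊥ X | {G}.

Bayes-Ball from D | {G} reaches {J,Z}.
X ∉ reach(D|{G}) ⇒ D ⊥ X | {G}.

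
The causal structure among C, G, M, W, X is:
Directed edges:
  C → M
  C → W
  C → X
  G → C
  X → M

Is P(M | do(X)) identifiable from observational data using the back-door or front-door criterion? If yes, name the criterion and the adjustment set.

desc(X)\{X}={M}; candidates ⊆ {C,G,W}.
size 0: {}; under {} X still reaches {C,G,M,W} ∋ M.
{C}: X⊥M given {C} in G with X→· removed — back-door holds.
P(M|do(X)) = Σ_{C} P(M|X,C)·P(C).

P(M|do(X)): backdoor, adjust for {C}.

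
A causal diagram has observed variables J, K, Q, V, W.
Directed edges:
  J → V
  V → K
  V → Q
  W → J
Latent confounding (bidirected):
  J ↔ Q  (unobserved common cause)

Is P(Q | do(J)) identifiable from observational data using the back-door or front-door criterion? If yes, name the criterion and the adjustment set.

P(Q|do(J)): frontdoor, adjust for {V}.

desc(J)\{J}={K,Q,V}; candidates ⊆ {W}.
J↔Q: latent back-door arc(s) into J.
size 0: {}; under {} J still reaches {Q,W} ∋ Q.
size 1: {W}; under {W} J still reaches {Q} ∋ Q.
J↔Q cannot be blocked by any observed set — no back-door set.
{V}: (i) intercepts every directed J→Q path; (ii) no back-door J→{V}; (iii) {J} blocks every back-door {V}→Q. Front-door holds.
P(Q|do(J)) = Σ_{V} P(V|J) Σ_{J'} P(Q|V,J')P(J').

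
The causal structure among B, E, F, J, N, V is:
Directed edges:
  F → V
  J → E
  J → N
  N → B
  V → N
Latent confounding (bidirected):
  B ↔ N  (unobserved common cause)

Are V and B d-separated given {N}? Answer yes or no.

Bayes-Ball from V | {N} reaches {B,E,F,J}.
B ∈ reach(V|{N}) ⇒ V ⊥̸ B | {N}.

No — V and B are d-connected given {N}.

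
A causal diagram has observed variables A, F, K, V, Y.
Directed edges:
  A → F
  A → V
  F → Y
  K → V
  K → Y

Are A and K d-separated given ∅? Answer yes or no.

Bayes-Ball from A | ∅ reaches {F,V,Y}.
K ∉ reach(A|∅) ⇒ A ⊥ K | ∅.

Yes — A ⊥ K | ∅.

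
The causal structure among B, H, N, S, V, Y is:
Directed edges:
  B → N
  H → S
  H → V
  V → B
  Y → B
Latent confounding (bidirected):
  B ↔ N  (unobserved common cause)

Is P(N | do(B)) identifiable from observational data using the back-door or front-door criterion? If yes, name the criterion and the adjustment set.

desc(B)\{B}={N}; candidates ⊆ {H,S,V,Y}.
B↔N: latent back-door arc(s) into B.
size 0: {}; under {} B still reaches {H,N,S,V,Y} ∋ N.
size 1: {H}, {S}, {V} …(+1); under {H} B still reaches {N,V,Y} ∋ N.
size 2: {H,S}, {H,V}, {H,Y} …(+3); under {H,S} B still reaches {N,V,Y} ∋ N.
B↔N cannot be blocked by any observed set — no back-door set.
No mediator lies on a directed B→…→N path.
Neither criterion identifies P(N|do(B)) in this graph.

P(N|do(B)): not identifiable (no BD/FD set).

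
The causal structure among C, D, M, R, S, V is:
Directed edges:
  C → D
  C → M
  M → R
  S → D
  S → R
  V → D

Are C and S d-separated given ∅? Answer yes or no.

Bayes-Ball from C | ∅ reaches {D,M,R}.
S ∉ reach(C|∅) ⇒ C ⊥ S | ∅.

Yes — C ⊥ S | ∅.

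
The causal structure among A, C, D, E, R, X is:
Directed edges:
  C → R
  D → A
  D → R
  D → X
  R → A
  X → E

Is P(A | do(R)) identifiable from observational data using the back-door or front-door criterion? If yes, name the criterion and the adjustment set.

desc(R)\{R}={A}; candidates ⊆ {C,D,E,X}.
size 0: {}; under {} R still reaches {A,C,D,E,X} ∋ A.
{D}: R⊥A given {D} in G with R→· removed — back-door holds.
P(A|do(R)) = Σ_{D} P(A|R,D)·P(D).

P(A|do(R)): backdoor, adjust for {D}.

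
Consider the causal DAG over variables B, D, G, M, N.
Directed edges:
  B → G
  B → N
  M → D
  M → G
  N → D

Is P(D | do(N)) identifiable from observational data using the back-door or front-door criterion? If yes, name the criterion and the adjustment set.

P(D|do(N)): backdoor, adjust for ∅.

desc(N)\{N}={D}; candidates ⊆ {B,G,M}.
∅: N⊥D given ∅ in G with N→· removed — back-door holds.
P(D|do(N)) = P(D|N) — no adjustment needed.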